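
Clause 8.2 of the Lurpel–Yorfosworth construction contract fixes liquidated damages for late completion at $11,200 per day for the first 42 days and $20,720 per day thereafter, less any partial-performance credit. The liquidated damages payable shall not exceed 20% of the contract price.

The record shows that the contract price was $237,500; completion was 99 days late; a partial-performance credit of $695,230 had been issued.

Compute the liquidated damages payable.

First 42 days: 42 × $11,200 = $470,400
Remaining days: (99 − 42) × $20,720 = $1,181,040
Accrued per-day damages: $470,400 + $1,181,040 = $1,651,440
Less partial-performance credit: $1,651,440 − $695,230 = $956,210
Cap: 20% of $237,500 = $47,500
Cap at $47,500: $956,210 exceeds the cap → $47,500

$47,500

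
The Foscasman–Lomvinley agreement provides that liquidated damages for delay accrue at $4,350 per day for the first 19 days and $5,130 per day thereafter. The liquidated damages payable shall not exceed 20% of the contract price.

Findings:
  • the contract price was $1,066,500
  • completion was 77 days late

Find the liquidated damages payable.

First 19 days: 19 × $4,350 = $82,650
Remaining days: (77 − 19) × $5,130 = $297,540
Accrued per-day damages: $82,650 + $297,540 = $380,190
Cap: 20% of $1,066,500 = $213,300
Cap at $213,300: $380,190 exceeds the cap → $213,300

$213,300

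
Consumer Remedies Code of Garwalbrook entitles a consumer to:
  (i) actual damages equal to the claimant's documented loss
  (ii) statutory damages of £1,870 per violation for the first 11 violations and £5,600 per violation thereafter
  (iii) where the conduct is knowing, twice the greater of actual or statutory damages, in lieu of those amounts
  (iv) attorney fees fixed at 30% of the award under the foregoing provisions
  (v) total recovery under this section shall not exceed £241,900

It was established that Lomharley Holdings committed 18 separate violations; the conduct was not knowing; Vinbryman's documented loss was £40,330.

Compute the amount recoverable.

£130,130

First 11 violations: 11 × £1,870 = £20,570
Remaining violations: (18 − 11) × £5,600 = £39,200
Statutory damages: £20,570 + £39,200 = £59,770
Conduct not knowing: the in-lieu enhancement does not apply.
Actual plus statutory damages: £40,330 + £59,770 = £100,100
Attorney fees: 30% of £100,100 = £30,030
Total before cap: £100,100 + £30,030 = £130,130
Cap at £241,900: £130,130 is within the cap, no reduction.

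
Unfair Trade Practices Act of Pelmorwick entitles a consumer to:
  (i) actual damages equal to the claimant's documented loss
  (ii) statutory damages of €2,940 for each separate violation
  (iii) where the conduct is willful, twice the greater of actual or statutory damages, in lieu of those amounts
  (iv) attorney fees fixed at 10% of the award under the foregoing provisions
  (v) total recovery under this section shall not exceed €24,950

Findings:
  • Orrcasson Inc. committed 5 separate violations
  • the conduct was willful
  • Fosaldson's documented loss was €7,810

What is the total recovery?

€24,950

Statutory damages: 5 × €2,940 = €14,700
Greater of actual damages (€7,810) or statutory damages (€14,700): €14,700
Doubled: 2 × €14,700 = €29,400
Attorney fees: 10% of €29,400 = €2,940
Total before cap: €29,400 + €2,940 = €32,340
Cap at €24,950: €32,340 exceeds the cap → €24,950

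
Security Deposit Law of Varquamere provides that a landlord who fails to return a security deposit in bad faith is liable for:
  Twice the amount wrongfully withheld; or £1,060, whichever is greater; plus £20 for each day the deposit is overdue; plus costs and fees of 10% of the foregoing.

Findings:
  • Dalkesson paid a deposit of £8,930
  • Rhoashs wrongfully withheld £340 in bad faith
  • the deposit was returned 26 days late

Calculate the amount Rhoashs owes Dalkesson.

Doubled: 2 × £340 = £680
Minimum £1,060: £680 is below the minimum → £1,060
Late-return penalty: 26 × £20 = £520
Damages plus late penalty: £1,060 + £520 = £1,580
Costs and fees: 10% of £1,580 = £158
Total recovery: £1,580 + £158 = £1,738

£1,738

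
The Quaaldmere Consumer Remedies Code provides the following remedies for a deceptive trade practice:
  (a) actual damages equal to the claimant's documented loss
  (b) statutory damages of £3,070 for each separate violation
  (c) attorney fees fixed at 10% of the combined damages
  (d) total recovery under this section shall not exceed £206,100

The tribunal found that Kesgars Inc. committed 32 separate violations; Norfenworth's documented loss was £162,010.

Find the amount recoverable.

£206,100

Statutory damages: 32 × £3,070 = £98,240
Combined damages: £162,010 + £98,240 = £260,250
Attorney fees: 10% of £260,250 = £26,025
Total before cap: £260,250 + £26,025 = £286,275
Cap at £206,100: £286,275 exceeds the cap → £206,100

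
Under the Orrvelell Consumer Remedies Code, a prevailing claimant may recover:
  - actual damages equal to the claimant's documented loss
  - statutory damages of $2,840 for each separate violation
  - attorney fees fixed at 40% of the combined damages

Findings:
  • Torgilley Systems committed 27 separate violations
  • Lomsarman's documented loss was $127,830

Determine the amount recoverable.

Total recovery: $286,314

Statutory damages: 27 × $2,840 = $76,680
Combined damages: $127,830 + $76,680 = $204,510
Attorney fees: 40% of $204,510 = $81,804
Total recovery: $204,510 + $81,804 = $286,314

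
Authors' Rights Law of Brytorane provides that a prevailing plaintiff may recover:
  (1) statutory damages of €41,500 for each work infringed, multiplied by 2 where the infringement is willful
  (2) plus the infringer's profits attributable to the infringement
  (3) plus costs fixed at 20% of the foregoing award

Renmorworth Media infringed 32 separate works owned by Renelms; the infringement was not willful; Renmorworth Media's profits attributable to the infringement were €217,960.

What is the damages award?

€1,855,152

Statutory damages: 32 × €41,500 = €1,328,000
Infringement not willful: no ×2 enhancement.
Combined award: €1,328,000 + €217,960 = €1,545,960
Costs: 20% of €1,545,960 = €309,192
Award plus costs: €1,545,960 + €309,192 = €1,855,152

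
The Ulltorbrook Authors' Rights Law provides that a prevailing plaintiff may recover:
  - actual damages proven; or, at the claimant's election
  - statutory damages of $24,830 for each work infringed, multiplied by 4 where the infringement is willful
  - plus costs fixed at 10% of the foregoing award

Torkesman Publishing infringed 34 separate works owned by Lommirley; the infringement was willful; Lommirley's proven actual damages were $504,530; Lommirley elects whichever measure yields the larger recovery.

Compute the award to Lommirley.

$3,714,568

Statutory damages: 34 × $24,830 = $844,220
Multiplied by 4: 4 × $844,220 = $3,376,880
Greater of actual damages ($504,530) or enhanced statutory damages ($3,376,880): $3,376,880
Costs: 10% of $3,376,880 = $337,688
Award plus costs: $3,376,880 + $337,688 = $3,714,568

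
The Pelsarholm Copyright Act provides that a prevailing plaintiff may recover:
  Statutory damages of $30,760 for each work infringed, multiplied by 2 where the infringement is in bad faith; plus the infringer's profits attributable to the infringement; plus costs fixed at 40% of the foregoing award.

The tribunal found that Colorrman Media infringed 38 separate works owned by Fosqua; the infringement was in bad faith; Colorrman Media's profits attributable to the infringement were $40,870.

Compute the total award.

Statutory damages: 38 × $30,760 = $1,168,880
Doubled: 2 × $1,168,880 = $2,337,760
Combined award: $2,337,760 + $40,870 = $2,378,630
Costs: 40% of $2,378,630 = $951,452
Award plus costs: $2,378,630 + $951,452 = $3,330,082

$3,330,082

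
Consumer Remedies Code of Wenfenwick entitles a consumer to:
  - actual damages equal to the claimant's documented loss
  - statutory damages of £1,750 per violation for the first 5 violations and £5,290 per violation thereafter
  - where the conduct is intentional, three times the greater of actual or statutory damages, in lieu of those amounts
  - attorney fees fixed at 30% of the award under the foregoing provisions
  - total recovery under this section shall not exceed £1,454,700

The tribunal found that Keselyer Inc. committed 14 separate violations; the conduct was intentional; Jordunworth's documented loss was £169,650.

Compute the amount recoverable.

£661,635

First 5 violations: 5 × £1,750 = £8,750
Remaining violations: (14 − 5) × £5,290 = £47,610
Statutory damages: £8,750 + £47,610 = £56,360
Greater of actual damages (£169,650) or statutory damages (£56,360): £169,650
Trebled: 3 × £169,650 = £508,950
Attorney fees: 30% of £508,950 = £152,685
Total before cap: £508,950 + £152,685 = £661,635
Cap at £1,454,700: £661,635 is within the cap, no reduction.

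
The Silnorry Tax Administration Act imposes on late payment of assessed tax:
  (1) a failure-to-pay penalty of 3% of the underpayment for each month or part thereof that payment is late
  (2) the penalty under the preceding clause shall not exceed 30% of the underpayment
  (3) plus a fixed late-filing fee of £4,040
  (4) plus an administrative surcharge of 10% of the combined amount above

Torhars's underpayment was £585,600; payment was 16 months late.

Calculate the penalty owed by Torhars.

Accrued rate: 3% × 16 = 48%, capped at 30% → 30%
Failure-to-pay penalty: 30% of £585,600 = £175,680
Penalty before surcharge: £175,680 + £4,040 = £179,720
Administrative surcharge: 10% of £179,720 = £17,972
Total penalty: £179,720 + £17,972 = £197,692

Penalty: £197,692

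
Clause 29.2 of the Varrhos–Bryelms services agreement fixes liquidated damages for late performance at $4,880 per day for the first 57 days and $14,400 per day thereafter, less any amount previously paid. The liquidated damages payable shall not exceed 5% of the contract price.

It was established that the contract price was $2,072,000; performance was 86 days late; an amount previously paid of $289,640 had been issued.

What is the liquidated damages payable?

First 57 days: 57 × $4,880 = $278,160
Remaining days: (86 − 57) × $14,400 = $417,600
Accrued per-day damages: $278,160 + $417,600 = $695,760
Less amount previously paid: $695,760 − $289,640 = $406,120
Cap: 5% of $2,072,000 = $103,600
Cap at $103,600: $406,120 exceeds the cap → $103,600

$103,600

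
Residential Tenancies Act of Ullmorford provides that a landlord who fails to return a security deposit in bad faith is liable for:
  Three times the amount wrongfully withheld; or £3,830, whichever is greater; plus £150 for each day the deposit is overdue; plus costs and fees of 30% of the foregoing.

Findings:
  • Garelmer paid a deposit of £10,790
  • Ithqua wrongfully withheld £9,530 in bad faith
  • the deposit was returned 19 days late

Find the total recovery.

Trebled: 3 × £9,530 = £28,590
Minimum £3,830: £28,590 meets the minimum, no increase.
Late-return penalty: 19 × £150 = £2,850
Damages plus late penalty: £28,590 + £2,850 = £31,440
Costs and fees: 30% of £31,440 = £9,432
Total recovery: £31,440 + £9,432 = £40,872

£40,872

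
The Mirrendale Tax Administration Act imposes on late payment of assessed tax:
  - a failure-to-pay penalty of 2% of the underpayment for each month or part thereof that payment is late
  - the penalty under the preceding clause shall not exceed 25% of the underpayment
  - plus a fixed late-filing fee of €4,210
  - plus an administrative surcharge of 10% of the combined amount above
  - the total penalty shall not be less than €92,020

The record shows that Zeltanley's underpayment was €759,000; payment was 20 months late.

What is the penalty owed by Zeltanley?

Accrued rate: 2% × 20 = 40%, capped at 25% → 25%
Failure-to-pay penalty: 25% of €759,000 = €189,750
Penalty before surcharge: €189,750 + €4,210 = €193,960
Administrative surcharge: 10% of €193,960 = €19,396
Total penalty: €193,960 + €19,396 = €213,356
Minimum €92,020: €213,356 meets the minimum, no increase.

€213,356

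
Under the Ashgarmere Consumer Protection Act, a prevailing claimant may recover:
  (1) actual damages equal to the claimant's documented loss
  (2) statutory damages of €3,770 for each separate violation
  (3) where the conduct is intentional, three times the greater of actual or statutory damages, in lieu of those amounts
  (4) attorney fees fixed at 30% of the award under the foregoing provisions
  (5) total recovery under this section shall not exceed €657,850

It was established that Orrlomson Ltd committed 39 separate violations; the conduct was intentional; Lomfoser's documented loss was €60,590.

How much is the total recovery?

Total recovery: €573,417

Statutory damages: 39 × €3,770 = €147,030
Greater of actual damages (€60,590) or statutory damages (€147,030): €147,030
Trebled: 3 × €147,030 = €441,090
Attorney fees: 30% of €441,090 = €132,327
Total before cap: €441,090 + €132,327 = €573,417
Cap at €657,850: €573,417 is within the cap, no reduction.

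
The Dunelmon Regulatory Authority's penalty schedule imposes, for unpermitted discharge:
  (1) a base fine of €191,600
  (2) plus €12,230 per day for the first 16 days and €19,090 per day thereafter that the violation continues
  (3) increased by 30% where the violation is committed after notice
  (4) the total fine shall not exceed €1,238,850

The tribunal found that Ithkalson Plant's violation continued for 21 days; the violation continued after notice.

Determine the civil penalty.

€627,549

First 16 days: 16 × €12,230 = €195,680
Remaining days: (21 − 16) × €19,090 = €95,450
Per-day component: €195,680 + €95,450 = €291,130
Base plus per-day: €191,600 + €291,130 = €482,730
Enhancement: 30% of €482,730 = €144,819
Enhanced fine: €482,730 + €144,819 = €627,549
Cap at €1,238,850: €627,549 is within the cap, no reduction.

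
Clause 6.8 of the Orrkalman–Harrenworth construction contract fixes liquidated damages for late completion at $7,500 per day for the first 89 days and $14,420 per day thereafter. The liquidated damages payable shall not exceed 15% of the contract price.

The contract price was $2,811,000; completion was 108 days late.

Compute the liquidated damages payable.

First 89 days: 89 × $7,500 = $667,500
Remaining days: (108 − 89) × $14,420 = $273,980
Accrued per-day damages: $667,500 + $273,980 = $941,480
Cap: 15% of $2,811,000 = $421,650
Cap at $421,650: $941,480 exceeds the cap → $421,650

$421,650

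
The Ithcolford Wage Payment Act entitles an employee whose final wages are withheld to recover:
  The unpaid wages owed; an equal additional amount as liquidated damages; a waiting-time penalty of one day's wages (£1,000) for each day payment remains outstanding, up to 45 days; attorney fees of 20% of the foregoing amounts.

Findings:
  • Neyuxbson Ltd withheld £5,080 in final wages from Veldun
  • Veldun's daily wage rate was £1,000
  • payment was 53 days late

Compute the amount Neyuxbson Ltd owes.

£66,192

Liquidated damages (equal amount): £5,080
Penalty days: min(53, 45) = 45
Waiting-time penalty: 45 × £1,000 = £45,000
Subtotal: £5,080 + £5,080 + £45,000 = £55,160
Attorney fees: 20% of £55,160 = £11,032
Total award: £55,160 + £11,032 = £66,192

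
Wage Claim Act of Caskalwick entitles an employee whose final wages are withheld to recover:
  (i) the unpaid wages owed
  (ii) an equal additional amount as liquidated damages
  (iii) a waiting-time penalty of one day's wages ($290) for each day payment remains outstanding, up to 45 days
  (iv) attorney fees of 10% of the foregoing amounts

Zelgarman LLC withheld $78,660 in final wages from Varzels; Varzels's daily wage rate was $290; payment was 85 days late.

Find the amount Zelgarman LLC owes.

Total award: $187,407

Liquidated damages (equal amount): $78,660
Penalty days: min(85, 45) = 45
Waiting-time penalty: 45 × $290 = $13,050
Subtotal: $78,660 + $78,660 + $13,050 = $170,370
Attorney fees: 10% of $170,370 = $17,037
Total award: $170,370 + $17,037 = $187,407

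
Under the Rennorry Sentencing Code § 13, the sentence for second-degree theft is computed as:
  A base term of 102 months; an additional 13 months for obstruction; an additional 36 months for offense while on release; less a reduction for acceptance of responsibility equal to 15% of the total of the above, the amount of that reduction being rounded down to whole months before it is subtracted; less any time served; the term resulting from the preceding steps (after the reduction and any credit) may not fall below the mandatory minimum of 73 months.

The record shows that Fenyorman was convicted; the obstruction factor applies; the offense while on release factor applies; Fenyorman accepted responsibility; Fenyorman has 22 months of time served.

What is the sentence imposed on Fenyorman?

107 months

Obstruction enhancement: +13 months
Offense while on release enhancement: +36 months
Adjusted term: 102 months + 13 months + 36 months = 151 months
Acceptance of responsibility reduction: 15% of 151 months = 22 months (rounded down)
After reduction: 151 − 22 = 129 months
Less time served: 129 months − 22 months = 107 months
Minimum 73 months: 107 months meets the minimum, no increase.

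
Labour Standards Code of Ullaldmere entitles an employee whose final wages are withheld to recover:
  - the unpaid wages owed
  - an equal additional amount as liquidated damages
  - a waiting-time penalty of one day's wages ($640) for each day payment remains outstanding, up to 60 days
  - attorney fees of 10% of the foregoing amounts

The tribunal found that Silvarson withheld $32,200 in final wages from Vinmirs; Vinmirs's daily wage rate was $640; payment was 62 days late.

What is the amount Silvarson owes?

Total award: $113,080

Liquidated damages (equal amount): $32,200
Penalty days: min(62, 60) = 60
Waiting-time penalty: 60 × $640 = $38,400
Subtotal: $32,200 + $32,200 + $38,400 = $102,800
Attorney fees: 10% of $102,800 = $10,280
Total award: $102,800 + $10,280 = $113,080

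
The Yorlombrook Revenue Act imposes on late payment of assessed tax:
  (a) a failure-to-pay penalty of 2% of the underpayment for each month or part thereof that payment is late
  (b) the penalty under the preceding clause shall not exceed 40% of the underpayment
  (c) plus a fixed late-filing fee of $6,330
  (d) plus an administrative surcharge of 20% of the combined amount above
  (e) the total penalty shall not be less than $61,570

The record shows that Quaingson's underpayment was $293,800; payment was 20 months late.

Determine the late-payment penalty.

Accrued rate: 2% × 20 = 40%, capped at 40% → 40%
Failure-to-pay penalty: 40% of $293,800 = $117,520
Penalty before surcharge: $117,520 + $6,330 = $123,850
Administrative surcharge: 20% of $123,850 = $24,770
Total penalty: $123,850 + $24,770 = $148,620
Minimum $61,570: $148,620 meets the minimum, no increase.

$148,620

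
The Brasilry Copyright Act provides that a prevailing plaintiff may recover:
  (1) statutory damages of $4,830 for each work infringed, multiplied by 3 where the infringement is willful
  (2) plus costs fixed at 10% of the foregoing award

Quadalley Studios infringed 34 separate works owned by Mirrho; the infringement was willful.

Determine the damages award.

Statutory damages: 34 × $4,830 = $164,220
Trebled: 3 × $164,220 = $492,660
Costs: 10% of $492,660 = $49,266
Award plus costs: $492,660 + $49,266 = $541,926

$541,926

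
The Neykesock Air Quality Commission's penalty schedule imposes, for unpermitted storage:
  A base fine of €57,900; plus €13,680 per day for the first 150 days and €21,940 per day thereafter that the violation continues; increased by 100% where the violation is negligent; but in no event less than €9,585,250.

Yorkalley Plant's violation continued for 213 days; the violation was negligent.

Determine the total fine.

€9,585,250

First 150 days: 150 × €13,680 = €2,052,000
Remaining days: (213 − 150) × €21,940 = €1,382,220
Per-day component: €2,052,000 + €1,382,220 = €3,434,220
Base plus per-day: €57,900 + €3,434,220 = €3,492,120
Enhancement: 100% of €3,492,120 = €3,492,120
Enhanced fine: €3,492,120 + €3,492,120 = €6,984,240
Minimum €9,585,250: €6,984,240 is below the minimum → €9,585,250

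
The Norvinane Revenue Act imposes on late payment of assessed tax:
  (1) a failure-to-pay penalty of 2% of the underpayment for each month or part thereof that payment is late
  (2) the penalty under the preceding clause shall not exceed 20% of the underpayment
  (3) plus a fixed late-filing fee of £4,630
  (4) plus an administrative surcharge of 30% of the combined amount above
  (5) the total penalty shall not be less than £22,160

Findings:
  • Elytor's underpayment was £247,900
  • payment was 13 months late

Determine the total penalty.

£70,473

Accrued rate: 2% × 13 = 26%, capped at 20% → 20%
Failure-to-pay penalty: 20% of £247,900 = £49,580
Penalty before surcharge: £49,580 + £4,630 = £54,210
Administrative surcharge: 30% of £54,210 = £16,263
Total penalty: £54,210 + £16,263 = £70,473
Minimum £22,160: £70,473 meets the minimum, no increase.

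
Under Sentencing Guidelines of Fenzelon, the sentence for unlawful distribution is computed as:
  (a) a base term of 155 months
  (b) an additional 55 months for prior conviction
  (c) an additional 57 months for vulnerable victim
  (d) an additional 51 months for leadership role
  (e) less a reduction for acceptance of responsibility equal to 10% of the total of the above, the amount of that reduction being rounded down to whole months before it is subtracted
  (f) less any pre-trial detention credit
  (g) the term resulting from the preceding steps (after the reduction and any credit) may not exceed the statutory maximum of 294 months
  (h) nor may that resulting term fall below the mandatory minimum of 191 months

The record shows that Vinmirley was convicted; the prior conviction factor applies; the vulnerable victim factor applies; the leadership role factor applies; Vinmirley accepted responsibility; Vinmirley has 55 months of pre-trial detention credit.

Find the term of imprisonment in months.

Prior conviction enhancement: +55 months
Vulnerable victim enhancement: +57 months
Leadership role enhancement: +51 months
Adjusted term: 155 months + 55 months + 57 months + 51 months = 318 months
Acceptance of responsibility reduction: 10% of 318 months = 31 months (rounded down)
After reduction: 318 − 31 = 287 months
Less pre-trial detention credit: 287 months − 55 months = 232 months
Cap at 294 months: 232 months is within the cap, no reduction.
Minimum 191 months: 232 months meets the minimum, no increase.

232 months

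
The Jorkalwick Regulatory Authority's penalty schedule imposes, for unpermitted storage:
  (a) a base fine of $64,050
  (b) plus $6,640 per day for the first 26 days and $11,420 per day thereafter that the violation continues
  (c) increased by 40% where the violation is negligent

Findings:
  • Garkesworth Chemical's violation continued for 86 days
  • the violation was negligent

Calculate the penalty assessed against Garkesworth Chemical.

$1,290,646

First 26 days: 26 × $6,640 = $172,640
Remaining days: (86 − 26) × $11,420 = $685,200
Per-day component: $172,640 + $685,200 = $857,840
Base plus per-day: $64,050 + $857,840 = $921,890
Enhancement: 40% of $921,890 = $368,756
Enhanced fine: $921,890 + $368,756 = $1,290,646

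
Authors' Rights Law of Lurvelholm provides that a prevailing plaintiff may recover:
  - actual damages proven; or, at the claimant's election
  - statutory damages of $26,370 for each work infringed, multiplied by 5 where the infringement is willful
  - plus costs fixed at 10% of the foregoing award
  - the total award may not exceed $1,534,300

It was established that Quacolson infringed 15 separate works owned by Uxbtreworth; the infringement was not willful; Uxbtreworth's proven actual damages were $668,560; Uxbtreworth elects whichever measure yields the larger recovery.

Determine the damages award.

Statutory damages: 15 × $26,370 = $395,550
Infringement not willful: no ×5 enhancement.
Greater of actual damages ($668,560) or statutory damages ($395,550): $668,560
Costs: 10% of $668,560 = $66,856
Award plus costs: $668,560 + $66,856 = $735,416
Cap at $1,534,300: $735,416 is within the cap, no reduction.

Award: $735,416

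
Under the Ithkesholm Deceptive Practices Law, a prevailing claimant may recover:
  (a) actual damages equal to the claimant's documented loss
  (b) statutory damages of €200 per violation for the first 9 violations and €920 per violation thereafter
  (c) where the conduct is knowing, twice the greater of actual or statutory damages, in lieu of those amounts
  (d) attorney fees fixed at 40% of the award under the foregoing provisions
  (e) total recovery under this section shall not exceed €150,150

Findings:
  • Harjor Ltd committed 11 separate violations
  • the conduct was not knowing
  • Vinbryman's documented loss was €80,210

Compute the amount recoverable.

First 9 violations: 9 × €200 = €1,800
Remaining violations: (11 − 9) × €920 = €1,840
Statutory damages: €1,800 + €1,840 = €3,640
Conduct not knowing: the in-lieu enhancement does not apply.
Actual plus statutory damages: €80,210 + €3,640 = €83,850
Attorney fees: 40% of €83,850 = €33,540
Total before cap: €83,850 + €33,540 = €117,390
Cap at €150,150: €117,390 is within the cap, no reduction.

€117,390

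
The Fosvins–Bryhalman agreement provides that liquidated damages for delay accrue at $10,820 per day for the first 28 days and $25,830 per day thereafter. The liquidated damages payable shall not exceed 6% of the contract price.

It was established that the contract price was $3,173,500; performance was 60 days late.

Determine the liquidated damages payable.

$190,410

First 28 days: 28 × $10,820 = $302,960
Remaining days: (60 − 28) × $25,830 = $826,560
Accrued per-day damages: $302,960 + $826,560 = $1,129,520
Cap: 6% of $3,173,500 = $190,410
Cap at $190,410: $1,129,520 exceeds the cap → $190,410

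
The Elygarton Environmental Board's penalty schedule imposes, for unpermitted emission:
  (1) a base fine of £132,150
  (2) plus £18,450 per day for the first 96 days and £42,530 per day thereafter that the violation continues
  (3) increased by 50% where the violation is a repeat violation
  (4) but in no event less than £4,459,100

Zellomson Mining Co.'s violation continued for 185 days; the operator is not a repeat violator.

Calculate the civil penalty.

First 96 days: 96 × £18,450 = £1,771,200
Remaining days: (185 − 96) × £42,530 = £3,785,170
Per-day component: £1,771,200 + £3,785,170 = £5,556,370
Base plus per-day: £132,150 + £5,556,370 = £5,688,520
The operator is not a repeat violator: no 50% increase.
Minimum £4,459,100: £5,688,520 meets the minimum, no increase.

£5,688,520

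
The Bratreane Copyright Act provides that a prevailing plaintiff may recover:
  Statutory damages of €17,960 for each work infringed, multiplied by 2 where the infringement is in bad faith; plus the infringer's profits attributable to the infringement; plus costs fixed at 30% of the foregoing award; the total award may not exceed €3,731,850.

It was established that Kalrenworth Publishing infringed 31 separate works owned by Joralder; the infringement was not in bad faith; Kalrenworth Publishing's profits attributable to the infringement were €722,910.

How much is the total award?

€1,663,571

Statutory damages: 31 × €17,960 = €556,760
Infringement not in bad faith: no ×2 enhancement.
Combined award: €556,760 + €722,910 = €1,279,670
Costs: 30% of €1,279,670 = €383,901
Award plus costs: €1,279,670 + €383,901 = €1,663,571
Cap at €3,731,850: €1,663,571 is within the cap, no reduction.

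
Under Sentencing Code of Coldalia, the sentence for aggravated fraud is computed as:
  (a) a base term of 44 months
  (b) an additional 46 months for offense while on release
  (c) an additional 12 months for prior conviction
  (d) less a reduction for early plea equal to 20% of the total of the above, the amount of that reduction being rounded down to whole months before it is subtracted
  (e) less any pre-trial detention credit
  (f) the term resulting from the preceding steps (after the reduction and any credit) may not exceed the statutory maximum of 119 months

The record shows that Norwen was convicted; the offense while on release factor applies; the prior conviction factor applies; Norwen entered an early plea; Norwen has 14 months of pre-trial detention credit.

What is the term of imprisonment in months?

68 months

Offense while on release enhancement: +46 months
Prior conviction enhancement: +12 months
Adjusted term: 44 months + 46 months + 12 months = 102 months
Early plea reduction: 20% of 102 months = 20 months (rounded down)
After reduction: 102 − 20 = 82 months
Less pre-trial detention credit: 82 months − 14 months = 68 months
Cap at 119 months: 68 months is within the cap, no reduction.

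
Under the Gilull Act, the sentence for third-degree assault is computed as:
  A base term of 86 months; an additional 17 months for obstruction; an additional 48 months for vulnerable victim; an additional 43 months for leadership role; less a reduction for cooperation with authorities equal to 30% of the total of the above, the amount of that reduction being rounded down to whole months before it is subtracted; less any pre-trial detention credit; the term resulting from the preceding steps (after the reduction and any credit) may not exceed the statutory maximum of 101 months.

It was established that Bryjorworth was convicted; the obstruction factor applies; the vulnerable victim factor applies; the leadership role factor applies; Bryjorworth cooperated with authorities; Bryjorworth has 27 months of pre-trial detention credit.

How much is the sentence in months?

Obstruction enhancement: +17 months
Vulnerable victim enhancement: +48 months
Leadership role enhancement: +43 months
Adjusted term: 86 months + 17 months + 48 months + 43 months = 194 months
Cooperation with authorities reduction: 30% of 194 months = 58 months (rounded down)
After reduction: 194 − 58 = 136 months
Less pre-trial detention credit: 136 months − 27 months = 109 months
Cap at 101 months: 109 months exceeds the cap → 101 months

101 months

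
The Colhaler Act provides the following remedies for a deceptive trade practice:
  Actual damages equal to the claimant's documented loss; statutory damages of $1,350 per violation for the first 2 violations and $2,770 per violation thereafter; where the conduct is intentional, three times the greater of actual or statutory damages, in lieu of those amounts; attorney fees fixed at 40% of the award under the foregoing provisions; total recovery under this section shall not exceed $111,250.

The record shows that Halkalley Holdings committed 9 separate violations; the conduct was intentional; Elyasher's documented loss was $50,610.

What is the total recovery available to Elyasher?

Total recovery: $111,250

First 2 violations: 2 × $1,350 = $2,700
Remaining violations: (9 − 2) × $2,770 = $19,390
Statutory damages: $2,700 + $19,390 = $22,090
Greater of actual damages ($50,610) or statutory damages ($22,090): $50,610
Trebled: 3 × $50,610 = $151,830
Attorney fees: 40% of $151,830 = $60,732
Total before cap: $151,830 + $60,732 = $212,562
Cap at $111,250: $212,562 exceeds the cap → $111,250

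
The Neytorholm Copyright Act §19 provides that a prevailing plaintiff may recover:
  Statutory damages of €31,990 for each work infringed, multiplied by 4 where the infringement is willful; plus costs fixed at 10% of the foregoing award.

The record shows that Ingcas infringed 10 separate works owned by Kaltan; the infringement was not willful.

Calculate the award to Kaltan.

Statutory damages: 10 × €31,990 = €319,900
Infringement not willful: no ×4 enhancement.
Costs: 10% of €319,900 = €31,990
Award plus costs: €319,900 + €31,990 = €351,890

€351,890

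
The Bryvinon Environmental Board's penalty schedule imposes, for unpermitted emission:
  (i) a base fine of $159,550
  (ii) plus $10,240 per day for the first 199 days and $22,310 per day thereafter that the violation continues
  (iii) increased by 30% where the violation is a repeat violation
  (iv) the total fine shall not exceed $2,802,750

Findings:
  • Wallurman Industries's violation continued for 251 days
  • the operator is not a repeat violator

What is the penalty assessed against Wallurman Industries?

$2,802,750

First 199 days: 199 × $10,240 = $2,037,760
Remaining days: (251 − 199) × $22,310 = $1,160,120
Per-day component: $2,037,760 + $1,160,120 = $3,197,880
Base plus per-day: $159,550 + $3,197,880 = $3,357,430
The operator is not a repeat violator: no 30% increase.
Cap at $2,802,750: $3,357,430 exceeds the cap → $2,802,750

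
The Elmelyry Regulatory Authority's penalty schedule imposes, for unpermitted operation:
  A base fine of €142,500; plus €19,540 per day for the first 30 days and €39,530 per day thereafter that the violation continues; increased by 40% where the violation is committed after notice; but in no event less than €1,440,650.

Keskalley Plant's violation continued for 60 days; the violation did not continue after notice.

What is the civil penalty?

€1,914,600

First 30 days: 30 × €19,540 = €586,200
Remaining days: (60 − 30) × €39,530 = €1,185,900
Per-day component: €586,200 + €1,185,900 = €1,772,100
Base plus per-day: €142,500 + €1,772,100 = €1,914,600
The violation did not continue after notice: no 40% increase.
Minimum €1,440,650: €1,914,600 meets the minimum, no increase.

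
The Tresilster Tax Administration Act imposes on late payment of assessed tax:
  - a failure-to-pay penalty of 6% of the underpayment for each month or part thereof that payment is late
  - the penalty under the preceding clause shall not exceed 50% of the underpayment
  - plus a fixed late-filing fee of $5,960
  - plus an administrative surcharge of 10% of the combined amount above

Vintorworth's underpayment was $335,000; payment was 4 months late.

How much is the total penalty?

Accrued rate: 6% × 4 = 24%, capped at 50% → 24%
Failure-to-pay penalty: 24% of $335,000 = $80,400
Penalty before surcharge: $80,400 + $5,960 = $86,360
Administrative surcharge: 10% of $86,360 = $8,636
Total penalty: $86,360 + $8,636 = $94,996

Penalty: $94,996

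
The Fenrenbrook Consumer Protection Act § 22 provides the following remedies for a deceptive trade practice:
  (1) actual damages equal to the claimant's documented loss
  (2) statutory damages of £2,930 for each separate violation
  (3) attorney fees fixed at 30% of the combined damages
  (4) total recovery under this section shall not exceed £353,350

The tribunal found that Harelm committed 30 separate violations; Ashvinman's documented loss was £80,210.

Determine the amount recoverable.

Statutory damages: 30 × £2,930 = £87,900
Combined damages: £80,210 + £87,900 = £168,110
Attorney fees: 30% of £168,110 = £50,433
Total before cap: £168,110 + £50,433 = £218,543
Cap at £353,350: £218,543 is within the cap, no reduction.

£218,543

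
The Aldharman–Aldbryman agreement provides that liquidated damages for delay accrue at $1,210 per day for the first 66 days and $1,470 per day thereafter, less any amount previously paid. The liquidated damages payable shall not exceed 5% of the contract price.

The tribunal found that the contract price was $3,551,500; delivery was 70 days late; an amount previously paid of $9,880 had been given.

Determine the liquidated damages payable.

$75,860

First 66 days: 66 × $1,210 = $79,860
Remaining days: (70 − 66) × $1,470 = $5,880
Accrued per-day damages: $79,860 + $5,880 = $85,740
Less amount previously paid: $85,740 − $9,880 = $75,860
Cap: 5% of $3,551,500 = $177,575
Cap at $177,575: $75,860 is within the cap, no reduction.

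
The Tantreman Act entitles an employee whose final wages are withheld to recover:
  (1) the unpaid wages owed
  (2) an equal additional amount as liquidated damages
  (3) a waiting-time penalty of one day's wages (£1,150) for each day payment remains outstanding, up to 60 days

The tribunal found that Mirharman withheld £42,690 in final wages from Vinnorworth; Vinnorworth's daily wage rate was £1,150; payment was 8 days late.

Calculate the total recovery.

£94,580

Liquidated damages (equal amount): £42,690
Penalty days: min(8, 60) = 8
Waiting-time penalty: 8 × £1,150 = £9,200
Total award: £42,690 + £42,690 + £9,200 = £94,580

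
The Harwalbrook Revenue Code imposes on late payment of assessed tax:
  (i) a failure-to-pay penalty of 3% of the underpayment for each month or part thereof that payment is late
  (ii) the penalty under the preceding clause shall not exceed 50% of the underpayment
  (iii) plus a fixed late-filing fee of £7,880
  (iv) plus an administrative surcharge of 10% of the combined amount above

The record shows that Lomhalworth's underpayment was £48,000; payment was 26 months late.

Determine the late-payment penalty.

£35,068

Accrued rate: 3% × 26 = 78%, capped at 50% → 50%
Failure-to-pay penalty: 50% of £48,000 = £24,000
Penalty before surcharge: £24,000 + £7,880 = £31,880
Administrative surcharge: 10% of £31,880 = £3,188
Total penalty: £31,880 + £3,188 = £35,068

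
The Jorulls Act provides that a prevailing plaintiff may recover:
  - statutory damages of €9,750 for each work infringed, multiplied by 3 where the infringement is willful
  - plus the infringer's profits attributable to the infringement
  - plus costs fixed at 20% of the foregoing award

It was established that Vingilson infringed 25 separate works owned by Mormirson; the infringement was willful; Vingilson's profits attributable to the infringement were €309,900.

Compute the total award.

Statutory damages: 25 × €9,750 = €243,750
Trebled: 3 × €243,750 = €731,250
Combined award: €731,250 + €309,900 = €1,041,150
Costs: 20% of €1,041,150 = €208,230
Award plus costs: €1,041,150 + €208,230 = €1,249,380

€1,249,380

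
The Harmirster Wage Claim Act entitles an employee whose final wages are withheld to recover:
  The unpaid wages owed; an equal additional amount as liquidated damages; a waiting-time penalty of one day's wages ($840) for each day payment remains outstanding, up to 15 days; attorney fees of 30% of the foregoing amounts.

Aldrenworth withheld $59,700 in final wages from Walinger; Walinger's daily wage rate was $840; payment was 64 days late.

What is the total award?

$171,600

Liquidated damages (equal amount): $59,700
Penalty days: min(64, 15) = 15
Waiting-time penalty: 15 × $840 = $12,600
Subtotal: $59,700 + $59,700 + $12,600 = $132,000
Attorney fees: 30% of $132,000 = $39,600
Total award: $132,000 + $39,600 = $171,600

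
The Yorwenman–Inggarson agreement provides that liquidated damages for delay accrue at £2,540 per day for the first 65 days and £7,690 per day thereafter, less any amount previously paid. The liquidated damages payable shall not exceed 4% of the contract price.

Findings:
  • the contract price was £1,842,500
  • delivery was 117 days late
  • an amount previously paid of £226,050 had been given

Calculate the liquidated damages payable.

First 65 days: 65 × £2,540 = £165,100
Remaining days: (117 − 65) × £7,690 = £399,880
Accrued per-day damages: £165,100 + £399,880 = £564,980
Less amount previously paid: £564,980 − £226,050 = £338,930
Cap: 4% of £1,842,500 = £73,700
Cap at £73,700: £338,930 exceeds the cap → £73,700

£73,700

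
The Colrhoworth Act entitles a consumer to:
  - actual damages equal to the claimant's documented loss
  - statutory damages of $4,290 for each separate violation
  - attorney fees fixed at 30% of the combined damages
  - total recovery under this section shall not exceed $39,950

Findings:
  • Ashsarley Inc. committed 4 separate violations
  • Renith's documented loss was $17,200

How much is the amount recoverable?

Statutory damages: 4 × $4,290 = $17,160
Combined damages: $17,200 + $17,160 = $34,360
Attorney fees: 30% of $34,360 = $10,308
Total before cap: $34,360 + $10,308 = $44,668
Cap at $39,950: $44,668 exceeds the cap → $39,950

$39,950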